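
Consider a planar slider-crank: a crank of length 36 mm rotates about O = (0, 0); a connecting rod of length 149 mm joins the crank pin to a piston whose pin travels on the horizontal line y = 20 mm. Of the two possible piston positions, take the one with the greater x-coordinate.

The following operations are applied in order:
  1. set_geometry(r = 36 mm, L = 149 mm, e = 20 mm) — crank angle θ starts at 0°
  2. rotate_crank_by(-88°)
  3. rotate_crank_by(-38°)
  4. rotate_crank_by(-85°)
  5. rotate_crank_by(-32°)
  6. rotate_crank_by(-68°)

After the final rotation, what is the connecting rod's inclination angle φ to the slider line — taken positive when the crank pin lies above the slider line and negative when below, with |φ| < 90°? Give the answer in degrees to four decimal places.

2.7580

set_geometry: r = 36 mm, L = 149 mm, e = 20 mm; θ ← 0°
rotate_crank_by(-88°): θ ← 0° -88° = -88°
rotate_crank_by(-38°): θ ← -88° -38° = -126°
rotate_crank_by(-85°): θ ← -126° -85° = -211°
rotate_crank_by(-32°): θ ← -211° -32° = -243°
rotate_crank_by(-68°): θ ← -243° -68° = -311°
crank pin P = (r cos θ, r sin θ) = (23.618125, 27.169545)
h = r sin θ − e = 27.169545 − 20 = 7.169545
sin φ = h / L = 7.169545 / 149 = 0.04811775
φ = arcsin(0.04811775) = 2.758009°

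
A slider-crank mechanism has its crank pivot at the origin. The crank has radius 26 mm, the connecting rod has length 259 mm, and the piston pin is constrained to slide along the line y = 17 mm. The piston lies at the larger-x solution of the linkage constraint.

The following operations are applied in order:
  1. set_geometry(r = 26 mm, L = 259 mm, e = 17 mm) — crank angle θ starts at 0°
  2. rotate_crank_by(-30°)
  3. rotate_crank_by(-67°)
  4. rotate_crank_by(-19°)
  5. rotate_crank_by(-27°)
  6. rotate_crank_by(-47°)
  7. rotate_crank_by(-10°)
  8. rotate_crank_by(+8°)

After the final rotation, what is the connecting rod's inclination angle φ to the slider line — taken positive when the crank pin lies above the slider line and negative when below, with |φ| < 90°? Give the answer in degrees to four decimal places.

set_geometry: r = 26 mm, L = 259 mm, e = 17 mm; θ ← 0°
rotate_crank_by(-30°): θ ← 0° -30° = -30°
rotate_crank_by(-67°): θ ← -30° -67° = -97°
rotate_crank_by(-19°): θ ← -97° -19° = -116°
rotate_crank_by(-27°): θ ← -116° -27° = -143°
rotate_crank_by(-47°): θ ← -143° -47° = -190°
rotate_crank_by(-10°): θ ← -190° -10° = -200°
rotate_crank_by(+8°): θ ← -200° +8° = -192°
crank pin P = (r cos θ, r sin θ) = (-25.431838, 5.405704)
h = r sin θ − e = 5.405704 − 17 = -11.594296
sin φ = h / L = -11.594296 / 259 = -0.04476562
φ = arcsin(-0.04476562) = -2.565739°

-2.5657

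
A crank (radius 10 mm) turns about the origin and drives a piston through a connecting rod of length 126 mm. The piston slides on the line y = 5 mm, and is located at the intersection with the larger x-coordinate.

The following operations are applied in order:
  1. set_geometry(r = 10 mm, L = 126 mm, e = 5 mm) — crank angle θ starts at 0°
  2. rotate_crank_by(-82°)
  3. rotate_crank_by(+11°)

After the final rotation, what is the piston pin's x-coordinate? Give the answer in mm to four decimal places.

set_geometry: r = 10 mm, L = 126 mm, e = 5 mm; θ ← 0°
rotate_crank_by(-82°): θ ← 0° -82° = -82°
rotate_crank_by(+11°): θ ← -82° +11° = -71°
crank pin P = (r cos θ, r sin θ) = (3.255682, -9.455186)
h = r sin θ − e = -9.455186 − 5 = -14.455186
x = r cos θ + √(L² − h²) = 3.255682 + √(15876.0 − 208.9524) = 3.255682 + 125.168077 = 128.423759

128.4238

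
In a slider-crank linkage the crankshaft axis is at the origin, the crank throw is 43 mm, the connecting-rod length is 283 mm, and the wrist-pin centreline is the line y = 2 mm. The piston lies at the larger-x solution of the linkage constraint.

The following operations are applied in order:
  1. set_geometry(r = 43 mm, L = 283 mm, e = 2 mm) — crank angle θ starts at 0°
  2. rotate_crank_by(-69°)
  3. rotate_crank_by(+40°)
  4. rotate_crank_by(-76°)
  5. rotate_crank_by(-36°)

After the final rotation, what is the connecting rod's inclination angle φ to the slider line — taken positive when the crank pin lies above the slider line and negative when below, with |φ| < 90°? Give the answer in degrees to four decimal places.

-5.8940

set_geometry: r = 43 mm, L = 283 mm, e = 2 mm; θ ← 0°
rotate_crank_by(-69°): θ ← 0° -69° = -69°
rotate_crank_by(+40°): θ ← -69° +40° = -29°
rotate_crank_by(-76°): θ ← -29° -76° = -105°
rotate_crank_by(-36°): θ ← -105° -36° = -141°
crank pin P = (r cos θ, r sin θ) = (-33.417276, -27.060777)
h = r sin θ − e = -27.060777 − 2 = -29.060777
sin φ = h / L = -29.060777 / 283 = -0.10268826
φ = arcsin(-0.10268826) = -5.893993°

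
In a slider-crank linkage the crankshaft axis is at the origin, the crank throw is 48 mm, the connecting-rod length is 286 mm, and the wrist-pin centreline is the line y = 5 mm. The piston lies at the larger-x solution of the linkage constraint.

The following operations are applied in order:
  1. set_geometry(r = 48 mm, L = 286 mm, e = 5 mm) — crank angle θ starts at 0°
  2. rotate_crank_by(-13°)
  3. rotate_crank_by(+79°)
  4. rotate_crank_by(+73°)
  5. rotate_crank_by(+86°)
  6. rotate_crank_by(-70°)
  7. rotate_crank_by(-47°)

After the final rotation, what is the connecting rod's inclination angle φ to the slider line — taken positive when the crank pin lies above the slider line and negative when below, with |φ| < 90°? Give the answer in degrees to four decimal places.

8.1714

set_geometry: r = 48 mm, L = 286 mm, e = 5 mm; θ ← 0°
rotate_crank_by(-13°): θ ← 0° -13° = -13°
rotate_crank_by(+79°): θ ← -13° +79° = 66°
rotate_crank_by(+73°): θ ← 66° +73° = 139°
rotate_crank_by(+86°): θ ← 139° +86° = 225°
rotate_crank_by(-70°): θ ← 225° -70° = 155°
rotate_crank_by(-47°): θ ← 155° -47° = 108°
crank pin P = (r cos θ, r sin θ) = (-14.832816, 45.650713)
h = r sin θ − e = 45.650713 − 5 = 40.650713
sin φ = h / L = 40.650713 / 286 = 0.14213536
φ = arcsin(0.14213536) = 8.171429°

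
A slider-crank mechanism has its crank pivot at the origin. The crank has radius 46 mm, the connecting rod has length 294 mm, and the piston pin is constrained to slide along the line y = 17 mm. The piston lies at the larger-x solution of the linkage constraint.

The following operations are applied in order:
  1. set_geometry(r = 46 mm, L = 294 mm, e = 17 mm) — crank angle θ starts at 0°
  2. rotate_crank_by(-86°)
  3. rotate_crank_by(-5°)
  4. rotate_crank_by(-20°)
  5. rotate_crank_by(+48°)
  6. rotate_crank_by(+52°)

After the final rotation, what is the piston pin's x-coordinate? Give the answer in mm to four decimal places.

338.0226

set_geometry: r = 46 mm, L = 294 mm, e = 17 mm; θ ← 0°
rotate_crank_by(-86°): θ ← 0° -86° = -86°
rotate_crank_by(-5°): θ ← -86° -5° = -91°
rotate_crank_by(-20°): θ ← -91° -20° = -111°
rotate_crank_by(+48°): θ ← -111° +48° = -63°
rotate_crank_by(+52°): θ ← -63° +52° = -11°
crank pin P = (r cos θ, r sin θ) = (45.154850, -8.777214)
h = r sin θ − e = -8.777214 − 17 = -25.777214
x = r cos θ + √(L² − h²) = 45.154850 + √(86436.0 − 664.4648) = 45.154850 + 292.867778 = 338.022628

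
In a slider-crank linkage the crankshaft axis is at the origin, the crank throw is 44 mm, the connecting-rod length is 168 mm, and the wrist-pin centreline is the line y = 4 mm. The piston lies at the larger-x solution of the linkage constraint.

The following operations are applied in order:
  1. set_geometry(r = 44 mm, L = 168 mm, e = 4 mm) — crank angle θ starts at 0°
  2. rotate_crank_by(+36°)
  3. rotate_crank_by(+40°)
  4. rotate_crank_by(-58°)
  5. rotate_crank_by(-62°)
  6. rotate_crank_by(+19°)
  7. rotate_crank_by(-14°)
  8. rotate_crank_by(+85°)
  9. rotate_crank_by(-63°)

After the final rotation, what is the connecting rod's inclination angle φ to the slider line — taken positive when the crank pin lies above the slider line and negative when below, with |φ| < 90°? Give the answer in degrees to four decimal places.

-5.7612

set_geometry: r = 44 mm, L = 168 mm, e = 4 mm; θ ← 0°
rotate_crank_by(+36°): θ ← 0° +36° = 36°
rotate_crank_by(+40°): θ ← 36° +40° = 76°
rotate_crank_by(-58°): θ ← 76° -58° = 18°
rotate_crank_by(-62°): θ ← 18° -62° = -44°
rotate_crank_by(+19°): θ ← -44° +19° = -25°
rotate_crank_by(-14°): θ ← -25° -14° = -39°
rotate_crank_by(+85°): θ ← -39° +85° = 46°
rotate_crank_by(-63°): θ ← 46° -63° = -17°
crank pin P = (r cos θ, r sin θ) = (42.077409, -12.864355)
h = r sin θ − e = -12.864355 − 4 = -16.864355
sin φ = h / L = -16.864355 / 168 = -0.10038307
φ = arcsin(-0.10038307) = -5.761230°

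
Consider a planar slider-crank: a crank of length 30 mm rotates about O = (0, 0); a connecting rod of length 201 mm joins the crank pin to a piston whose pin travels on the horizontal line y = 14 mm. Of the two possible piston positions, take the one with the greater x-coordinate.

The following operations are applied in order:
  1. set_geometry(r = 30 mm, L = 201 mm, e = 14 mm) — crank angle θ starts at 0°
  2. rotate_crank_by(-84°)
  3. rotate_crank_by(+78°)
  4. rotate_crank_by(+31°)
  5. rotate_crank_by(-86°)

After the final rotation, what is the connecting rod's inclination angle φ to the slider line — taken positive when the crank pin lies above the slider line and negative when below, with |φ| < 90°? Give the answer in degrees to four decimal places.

set_geometry: r = 30 mm, L = 201 mm, e = 14 mm; θ ← 0°
rotate_crank_by(-84°): θ ← 0° -84° = -84°
rotate_crank_by(+78°): θ ← -84° +78° = -6°
rotate_crank_by(+31°): θ ← -6° +31° = 25°
rotate_crank_by(-86°): θ ← 25° -86° = -61°
crank pin P = (r cos θ, r sin θ) = (14.544289, -26.238591)
h = r sin θ − e = -26.238591 − 14 = -40.238591
sin φ = h / L = -40.238591 / 201 = -0.20019200
φ = arcsin(-0.20019200) = -11.548187°

-11.5482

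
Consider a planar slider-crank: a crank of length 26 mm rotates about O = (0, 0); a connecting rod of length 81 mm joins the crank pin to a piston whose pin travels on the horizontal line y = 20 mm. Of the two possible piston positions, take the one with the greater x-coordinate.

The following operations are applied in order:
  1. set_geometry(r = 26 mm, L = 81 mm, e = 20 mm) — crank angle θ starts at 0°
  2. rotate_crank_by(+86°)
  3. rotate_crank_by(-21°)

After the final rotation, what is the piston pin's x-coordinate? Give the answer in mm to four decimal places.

91.9096

set_geometry: r = 26 mm, L = 81 mm, e = 20 mm; θ ← 0°
rotate_crank_by(+86°): θ ← 0° +86° = 86°
rotate_crank_by(-21°): θ ← 86° -21° = 65°
crank pin P = (r cos θ, r sin θ) = (10.988075, 23.564002)
h = r sin θ − e = 23.564002 − 20 = 3.564002
x = r cos θ + √(L² − h²) = 10.988075 + √(6561.0 − 12.7021) = 10.988075 + 80.921554 = 91.909629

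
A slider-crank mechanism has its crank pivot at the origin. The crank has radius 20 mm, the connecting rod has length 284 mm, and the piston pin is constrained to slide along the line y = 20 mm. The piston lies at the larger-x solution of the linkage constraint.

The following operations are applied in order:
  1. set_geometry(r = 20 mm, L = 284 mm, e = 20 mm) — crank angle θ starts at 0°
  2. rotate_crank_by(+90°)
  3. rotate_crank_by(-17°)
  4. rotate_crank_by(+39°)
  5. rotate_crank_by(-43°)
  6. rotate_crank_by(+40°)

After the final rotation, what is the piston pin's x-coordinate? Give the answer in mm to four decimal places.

277.4865

set_geometry: r = 20 mm, L = 284 mm, e = 20 mm; θ ← 0°
rotate_crank_by(+90°): θ ← 0° +90° = 90°
rotate_crank_by(-17°): θ ← 90° -17° = 73°
rotate_crank_by(+39°): θ ← 73° +39° = 112°
rotate_crank_by(-43°): θ ← 112° -43° = 69°
rotate_crank_by(+40°): θ ← 69° +40° = 109°
crank pin P = (r cos θ, r sin θ) = (-6.511363, 18.910372)
h = r sin θ − e = 18.910372 − 20 = -1.089628
x = r cos θ + √(L² − h²) = -6.511363 + √(80656.0 − 1.1873) = -6.511363 + 283.997910 = 277.486547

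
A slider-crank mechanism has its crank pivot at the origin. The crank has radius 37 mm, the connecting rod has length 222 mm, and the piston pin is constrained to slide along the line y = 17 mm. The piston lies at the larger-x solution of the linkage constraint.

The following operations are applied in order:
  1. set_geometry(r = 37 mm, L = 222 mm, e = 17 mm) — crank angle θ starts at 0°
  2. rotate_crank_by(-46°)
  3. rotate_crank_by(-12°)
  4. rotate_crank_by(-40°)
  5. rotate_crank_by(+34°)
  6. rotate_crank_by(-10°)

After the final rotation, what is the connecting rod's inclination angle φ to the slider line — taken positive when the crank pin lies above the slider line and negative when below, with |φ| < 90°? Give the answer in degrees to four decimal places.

-13.6970

set_geometry: r = 37 mm, L = 222 mm, e = 17 mm; θ ← 0°
rotate_crank_by(-46°): θ ← 0° -46° = -46°
rotate_crank_by(-12°): θ ← -46° -12° = -58°
rotate_crank_by(-40°): θ ← -58° -40° = -98°
rotate_crank_by(+34°): θ ← -98° +34° = -64°
rotate_crank_by(-10°): θ ← -64° -10° = -74°
crank pin P = (r cos θ, r sin θ) = (10.198582, -35.566683)
h = r sin θ − e = -35.566683 − 17 = -52.566683
sin φ = h / L = -52.566683 / 222 = -0.23678686
φ = arcsin(-0.23678686) = -13.696975°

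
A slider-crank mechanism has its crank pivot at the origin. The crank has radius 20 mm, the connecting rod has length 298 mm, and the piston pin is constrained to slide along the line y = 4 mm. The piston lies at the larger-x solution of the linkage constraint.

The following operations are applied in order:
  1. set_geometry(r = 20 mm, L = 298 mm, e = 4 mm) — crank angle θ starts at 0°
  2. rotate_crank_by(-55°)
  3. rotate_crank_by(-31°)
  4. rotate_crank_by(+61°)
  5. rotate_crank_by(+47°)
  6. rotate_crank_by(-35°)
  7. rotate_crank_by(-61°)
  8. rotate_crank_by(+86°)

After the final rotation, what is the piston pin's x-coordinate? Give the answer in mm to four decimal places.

317.5629

set_geometry: r = 20 mm, L = 298 mm, e = 4 mm; θ ← 0°
rotate_crank_by(-55°): θ ← 0° -55° = -55°
rotate_crank_by(-31°): θ ← -55° -31° = -86°
rotate_crank_by(+61°): θ ← -86° +61° = -25°
rotate_crank_by(+47°): θ ← -25° +47° = 22°
rotate_crank_by(-35°): θ ← 22° -35° = -13°
rotate_crank_by(-61°): θ ← -13° -61° = -74°
rotate_crank_by(+86°): θ ← -74° +86° = 12°
crank pin P = (r cos θ, r sin θ) = (19.562952, 4.158234)
h = r sin θ − e = 4.158234 − 4 = 0.158234
x = r cos θ + √(L² − h²) = 19.562952 + √(88804.0 − 0.0250) = 19.562952 + 297.999958 = 317.562910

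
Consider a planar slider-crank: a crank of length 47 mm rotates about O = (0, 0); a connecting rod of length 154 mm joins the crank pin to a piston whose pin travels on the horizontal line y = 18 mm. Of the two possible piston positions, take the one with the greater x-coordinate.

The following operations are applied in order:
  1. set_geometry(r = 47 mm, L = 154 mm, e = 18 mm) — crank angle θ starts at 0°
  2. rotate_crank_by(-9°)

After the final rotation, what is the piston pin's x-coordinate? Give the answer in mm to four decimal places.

198.3202

set_geometry: r = 47 mm, L = 154 mm, e = 18 mm; θ ← 0°
rotate_crank_by(-9°): θ ← 0° -9° = -9°
crank pin P = (r cos θ, r sin θ) = (46.421352, -7.352420)
h = r sin θ − e = -7.352420 − 18 = -25.352420
x = r cos θ + √(L² − h²) = 46.421352 + √(23716.0 − 642.7452) = 46.421352 + 151.898831 = 198.320183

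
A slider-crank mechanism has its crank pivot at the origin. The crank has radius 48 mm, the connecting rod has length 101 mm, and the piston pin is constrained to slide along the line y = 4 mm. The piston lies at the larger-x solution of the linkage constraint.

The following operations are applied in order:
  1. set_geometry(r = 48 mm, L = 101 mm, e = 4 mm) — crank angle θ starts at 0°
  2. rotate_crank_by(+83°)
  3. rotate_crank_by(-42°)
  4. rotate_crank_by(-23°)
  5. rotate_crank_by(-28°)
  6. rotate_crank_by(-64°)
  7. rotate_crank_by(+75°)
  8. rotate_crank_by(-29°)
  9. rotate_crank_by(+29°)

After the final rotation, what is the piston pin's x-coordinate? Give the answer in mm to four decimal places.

148.9432

set_geometry: r = 48 mm, L = 101 mm, e = 4 mm; θ ← 0°
rotate_crank_by(+83°): θ ← 0° +83° = 83°
rotate_crank_by(-42°): θ ← 83° -42° = 41°
rotate_crank_by(-23°): θ ← 41° -23° = 18°
rotate_crank_by(-28°): θ ← 18° -28° = -10°
rotate_crank_by(-64°): θ ← -10° -64° = -74°
rotate_crank_by(+75°): θ ← -74° +75° = 1°
rotate_crank_by(-29°): θ ← 1° -29° = -28°
rotate_crank_by(+29°): θ ← -28° +29° = 1°
crank pin P = (r cos θ, r sin θ) = (47.992689, 0.837716)
h = r sin θ − e = 0.837716 − 4 = -3.162284
x = r cos θ + √(L² − h²) = 47.992689 + √(10201.0 − 10.0000) = 47.992689 + 100.950483 = 148.943172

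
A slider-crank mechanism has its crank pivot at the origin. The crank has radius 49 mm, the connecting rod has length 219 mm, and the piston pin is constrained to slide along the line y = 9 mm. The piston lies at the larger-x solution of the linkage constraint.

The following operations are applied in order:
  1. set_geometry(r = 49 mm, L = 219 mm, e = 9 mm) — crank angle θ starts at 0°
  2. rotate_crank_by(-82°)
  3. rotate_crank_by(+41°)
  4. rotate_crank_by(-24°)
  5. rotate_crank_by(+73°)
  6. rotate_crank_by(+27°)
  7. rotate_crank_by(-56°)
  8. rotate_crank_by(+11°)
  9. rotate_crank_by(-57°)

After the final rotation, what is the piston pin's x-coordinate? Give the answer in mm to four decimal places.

set_geometry: r = 49 mm, L = 219 mm, e = 9 mm; θ ← 0°
rotate_crank_by(-82°): θ ← 0° -82° = -82°
rotate_crank_by(+41°): θ ← -82° +41° = -41°
rotate_crank_by(-24°): θ ← -41° -24° = -65°
rotate_crank_by(+73°): θ ← -65° +73° = 8°
rotate_crank_by(+27°): θ ← 8° +27° = 35°
rotate_crank_by(-56°): θ ← 35° -56° = -21°
rotate_crank_by(+11°): θ ← -21° +11° = -10°
rotate_crank_by(-57°): θ ← -10° -57° = -67°
crank pin P = (r cos θ, r sin θ) = (19.145825, -45.104738)
h = r sin θ − e = -45.104738 − 9 = -54.104738
x = r cos θ + √(L² − h²) = 19.145825 + √(47961.0 − 2927.3227) = 19.145825 + 212.211398 = 231.357223

231.3572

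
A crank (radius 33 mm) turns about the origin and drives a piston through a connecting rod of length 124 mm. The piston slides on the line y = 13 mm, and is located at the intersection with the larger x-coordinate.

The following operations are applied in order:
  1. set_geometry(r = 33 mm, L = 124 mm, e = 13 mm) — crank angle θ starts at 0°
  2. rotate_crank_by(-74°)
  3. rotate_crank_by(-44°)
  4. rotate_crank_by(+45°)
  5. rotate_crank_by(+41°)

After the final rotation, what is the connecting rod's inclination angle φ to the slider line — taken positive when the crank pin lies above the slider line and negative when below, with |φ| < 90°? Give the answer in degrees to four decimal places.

-14.2330

set_geometry: r = 33 mm, L = 124 mm, e = 13 mm; θ ← 0°
rotate_crank_by(-74°): θ ← 0° -74° = -74°
rotate_crank_by(-44°): θ ← -74° -44° = -118°
rotate_crank_by(+45°): θ ← -118° +45° = -73°
rotate_crank_by(+41°): θ ← -73° +41° = -32°
crank pin P = (r cos θ, r sin θ) = (27.985587, -17.487336)
h = r sin θ − e = -17.487336 − 13 = -30.487336
sin φ = h / L = -30.487336 / 124 = -0.24586561
φ = arcsin(-0.24586561) = -14.232994°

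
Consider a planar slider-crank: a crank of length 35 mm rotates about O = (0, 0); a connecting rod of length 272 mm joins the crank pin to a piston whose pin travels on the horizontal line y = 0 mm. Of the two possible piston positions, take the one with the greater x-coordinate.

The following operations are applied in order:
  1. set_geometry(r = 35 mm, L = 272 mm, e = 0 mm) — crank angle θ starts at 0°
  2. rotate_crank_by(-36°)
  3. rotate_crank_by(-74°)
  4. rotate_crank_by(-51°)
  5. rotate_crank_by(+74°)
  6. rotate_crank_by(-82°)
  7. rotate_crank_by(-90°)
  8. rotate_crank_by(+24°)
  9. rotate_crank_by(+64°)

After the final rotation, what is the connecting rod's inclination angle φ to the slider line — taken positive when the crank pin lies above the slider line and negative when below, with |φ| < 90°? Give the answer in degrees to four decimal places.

set_geometry: r = 35 mm, L = 272 mm, e = 0 mm; θ ← 0°
rotate_crank_by(-36°): θ ← 0° -36° = -36°
rotate_crank_by(-74°): θ ← -36° -74° = -110°
rotate_crank_by(-51°): θ ← -110° -51° = -161°
rotate_crank_by(+74°): θ ← -161° +74° = -87°
rotate_crank_by(-82°): θ ← -87° -82° = -169°
rotate_crank_by(-90°): θ ← -169° -90° = -259°
rotate_crank_by(+24°): θ ← -259° +24° = -235°
rotate_crank_by(+64°): θ ← -235° +64° = -171°
crank pin P = (r cos θ, r sin θ) = (-34.569092, -5.475206)
h = r sin θ − e = -5.475206 − 0 = -5.475206
sin φ = h / L = -5.475206 / 272 = -0.02012943
φ = arcsin(-0.02012943) = -1.153410°

-1.1534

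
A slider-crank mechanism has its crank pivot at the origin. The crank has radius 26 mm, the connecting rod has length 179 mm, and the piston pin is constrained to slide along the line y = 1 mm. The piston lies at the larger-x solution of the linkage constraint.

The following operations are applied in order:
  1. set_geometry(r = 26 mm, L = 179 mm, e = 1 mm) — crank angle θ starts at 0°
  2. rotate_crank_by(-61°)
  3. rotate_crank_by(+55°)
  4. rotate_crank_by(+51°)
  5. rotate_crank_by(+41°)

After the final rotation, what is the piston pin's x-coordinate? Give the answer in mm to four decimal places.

179.0682

set_geometry: r = 26 mm, L = 179 mm, e = 1 mm; θ ← 0°
rotate_crank_by(-61°): θ ← 0° -61° = -61°
rotate_crank_by(+55°): θ ← -61° +55° = -6°
rotate_crank_by(+51°): θ ← -6° +51° = 45°
rotate_crank_by(+41°): θ ← 45° +41° = 86°
crank pin P = (r cos θ, r sin θ) = (1.813668, 25.936665)
h = r sin θ − e = 25.936665 − 1 = 24.936665
x = r cos θ + √(L² − h²) = 1.813668 + √(32041.0 − 621.8373) = 1.813668 + 177.254514 = 179.068182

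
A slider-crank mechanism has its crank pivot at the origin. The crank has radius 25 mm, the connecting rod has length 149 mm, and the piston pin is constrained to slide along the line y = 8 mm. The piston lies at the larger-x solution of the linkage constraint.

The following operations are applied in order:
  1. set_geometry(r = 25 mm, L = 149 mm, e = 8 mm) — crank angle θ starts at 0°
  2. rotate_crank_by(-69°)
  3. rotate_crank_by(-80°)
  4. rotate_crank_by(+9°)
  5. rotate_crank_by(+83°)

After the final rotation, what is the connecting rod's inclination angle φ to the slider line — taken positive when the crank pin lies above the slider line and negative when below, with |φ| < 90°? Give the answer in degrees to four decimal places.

-11.2101

set_geometry: r = 25 mm, L = 149 mm, e = 8 mm; θ ← 0°
rotate_crank_by(-69°): θ ← 0° -69° = -69°
rotate_crank_by(-80°): θ ← -69° -80° = -149°
rotate_crank_by(+9°): θ ← -149° +9° = -140°
rotate_crank_by(+83°): θ ← -140° +83° = -57°
crank pin P = (r cos θ, r sin θ) = (13.615976, -20.966764)
h = r sin θ − e = -20.966764 − 8 = -28.966764
sin φ = h / L = -28.966764 / 149 = -0.19440781
φ = arcsin(-0.19440781) = -11.210132°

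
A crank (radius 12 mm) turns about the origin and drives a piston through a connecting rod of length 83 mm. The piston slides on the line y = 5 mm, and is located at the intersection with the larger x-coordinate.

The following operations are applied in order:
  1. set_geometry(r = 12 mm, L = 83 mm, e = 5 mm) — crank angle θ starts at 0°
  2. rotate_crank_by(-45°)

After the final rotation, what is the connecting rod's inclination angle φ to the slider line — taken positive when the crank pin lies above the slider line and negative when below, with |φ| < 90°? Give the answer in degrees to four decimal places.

set_geometry: r = 12 mm, L = 83 mm, e = 5 mm; θ ← 0°
rotate_crank_by(-45°): θ ← 0° -45° = -45°
crank pin P = (r cos θ, r sin θ) = (8.485281, -8.485281)
h = r sin θ − e = -8.485281 − 5 = -13.485281
sin φ = h / L = -13.485281 / 83 = -0.16247327
φ = arcsin(-0.16247327) = -9.350483°

-9.3505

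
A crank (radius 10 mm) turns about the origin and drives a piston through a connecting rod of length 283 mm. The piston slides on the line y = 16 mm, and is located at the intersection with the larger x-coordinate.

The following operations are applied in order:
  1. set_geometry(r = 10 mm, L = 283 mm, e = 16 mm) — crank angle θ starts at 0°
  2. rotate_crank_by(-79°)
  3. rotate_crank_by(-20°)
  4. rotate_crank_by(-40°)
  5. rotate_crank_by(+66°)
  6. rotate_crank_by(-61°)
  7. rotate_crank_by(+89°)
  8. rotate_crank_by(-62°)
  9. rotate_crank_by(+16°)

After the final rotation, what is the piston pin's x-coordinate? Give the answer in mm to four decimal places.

281.6287

set_geometry: r = 10 mm, L = 283 mm, e = 16 mm; θ ← 0°
rotate_crank_by(-79°): θ ← 0° -79° = -79°
rotate_crank_by(-20°): θ ← -79° -20° = -99°
rotate_crank_by(-40°): θ ← -99° -40° = -139°
rotate_crank_by(+66°): θ ← -139° +66° = -73°
rotate_crank_by(-61°): θ ← -73° -61° = -134°
rotate_crank_by(+89°): θ ← -134° +89° = -45°
rotate_crank_by(-62°): θ ← -45° -62° = -107°
rotate_crank_by(+16°): θ ← -107° +16° = -91°
crank pin P = (r cos θ, r sin θ) = (-0.174524, -9.998477)
h = r sin θ − e = -9.998477 − 16 = -25.998477
x = r cos θ + √(L² − h²) = -0.174524 + √(80089.0 − 675.9208) = -0.174524 + 281.803263 = 281.628739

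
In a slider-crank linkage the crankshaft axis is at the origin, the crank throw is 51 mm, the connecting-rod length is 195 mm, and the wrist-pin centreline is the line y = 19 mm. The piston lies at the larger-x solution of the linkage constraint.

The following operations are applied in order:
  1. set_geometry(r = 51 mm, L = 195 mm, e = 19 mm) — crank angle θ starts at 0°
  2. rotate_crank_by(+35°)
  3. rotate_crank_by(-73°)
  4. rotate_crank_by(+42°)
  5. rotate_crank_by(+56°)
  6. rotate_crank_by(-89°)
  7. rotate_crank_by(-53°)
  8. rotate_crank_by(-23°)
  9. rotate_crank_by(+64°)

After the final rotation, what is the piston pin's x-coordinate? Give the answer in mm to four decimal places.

set_geometry: r = 51 mm, L = 195 mm, e = 19 mm; θ ← 0°
rotate_crank_by(+35°): θ ← 0° +35° = 35°
rotate_crank_by(-73°): θ ← 35° -73° = -38°
rotate_crank_by(+42°): θ ← -38° +42° = 4°
rotate_crank_by(+56°): θ ← 4° +56° = 60°
rotate_crank_by(-89°): θ ← 60° -89° = -29°
rotate_crank_by(-53°): θ ← -29° -53° = -82°
rotate_crank_by(-23°): θ ← -82° -23° = -105°
rotate_crank_by(+64°): θ ← -105° +64° = -41°
crank pin P = (r cos θ, r sin θ) = (38.490189, -33.459010)
h = r sin θ − e = -33.459010 − 19 = -52.459010
x = r cos θ + √(L² − h²) = 38.490189 + √(38025.0 − 2751.9478) = 38.490189 + 187.811214 = 226.301403

226.3014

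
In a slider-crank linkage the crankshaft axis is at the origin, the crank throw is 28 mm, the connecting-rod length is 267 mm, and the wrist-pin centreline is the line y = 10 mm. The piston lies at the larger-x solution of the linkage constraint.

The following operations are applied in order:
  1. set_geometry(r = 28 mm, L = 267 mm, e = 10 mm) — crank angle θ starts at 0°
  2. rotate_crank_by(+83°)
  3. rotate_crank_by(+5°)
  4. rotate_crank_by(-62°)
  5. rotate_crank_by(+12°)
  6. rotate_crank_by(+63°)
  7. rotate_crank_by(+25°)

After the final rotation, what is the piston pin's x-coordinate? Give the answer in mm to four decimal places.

set_geometry: r = 28 mm, L = 267 mm, e = 10 mm; θ ← 0°
rotate_crank_by(+83°): θ ← 0° +83° = 83°
rotate_crank_by(+5°): θ ← 83° +5° = 88°
rotate_crank_by(-62°): θ ← 88° -62° = 26°
rotate_crank_by(+12°): θ ← 26° +12° = 38°
rotate_crank_by(+63°): θ ← 38° +63° = 101°
rotate_crank_by(+25°): θ ← 101° +25° = 126°
crank pin P = (r cos θ, r sin θ) = (-16.457987, 22.652476)
h = r sin θ − e = 22.652476 − 10 = 12.652476
x = r cos θ + √(L² − h²) = -16.457987 + √(71289.0 − 160.0851) = -16.457987 + 266.700047 = 250.242060

250.2421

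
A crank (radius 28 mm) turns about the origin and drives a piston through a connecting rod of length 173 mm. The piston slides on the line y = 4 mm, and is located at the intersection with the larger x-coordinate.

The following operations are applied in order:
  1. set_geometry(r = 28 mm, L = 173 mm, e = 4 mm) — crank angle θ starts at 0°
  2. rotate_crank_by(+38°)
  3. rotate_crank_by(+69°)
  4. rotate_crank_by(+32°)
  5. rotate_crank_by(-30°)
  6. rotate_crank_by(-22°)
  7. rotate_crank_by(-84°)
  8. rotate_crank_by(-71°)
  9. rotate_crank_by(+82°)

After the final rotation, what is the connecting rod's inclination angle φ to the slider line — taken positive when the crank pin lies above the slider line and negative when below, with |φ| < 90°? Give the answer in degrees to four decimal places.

set_geometry: r = 28 mm, L = 173 mm, e = 4 mm; θ ← 0°
rotate_crank_by(+38°): θ ← 0° +38° = 38°
rotate_crank_by(+69°): θ ← 38° +69° = 107°
rotate_crank_by(+32°): θ ← 107° +32° = 139°
rotate_crank_by(-30°): θ ← 139° -30° = 109°
rotate_crank_by(-22°): θ ← 109° -22° = 87°
rotate_crank_by(-84°): θ ← 87° -84° = 3°
rotate_crank_by(-71°): θ ← 3° -71° = -68°
rotate_crank_by(+82°): θ ← -68° +82° = 14°
crank pin P = (r cos θ, r sin θ) = (27.168280, 6.773813)
h = r sin θ − e = 6.773813 − 4 = 2.773813
sin φ = h / L = 2.773813 / 173 = 0.01603360
φ = arcsin(0.01603360) = 0.918697°

0.9187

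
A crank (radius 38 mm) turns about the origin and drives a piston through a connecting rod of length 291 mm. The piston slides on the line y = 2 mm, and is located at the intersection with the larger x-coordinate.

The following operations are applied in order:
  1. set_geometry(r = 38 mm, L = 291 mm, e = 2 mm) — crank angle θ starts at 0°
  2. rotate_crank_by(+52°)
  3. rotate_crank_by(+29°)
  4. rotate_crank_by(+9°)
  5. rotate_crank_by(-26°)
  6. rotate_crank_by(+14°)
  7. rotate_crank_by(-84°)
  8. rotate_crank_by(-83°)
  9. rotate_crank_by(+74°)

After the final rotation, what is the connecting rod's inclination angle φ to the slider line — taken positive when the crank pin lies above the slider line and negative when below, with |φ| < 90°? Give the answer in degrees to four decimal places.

-2.3309

set_geometry: r = 38 mm, L = 291 mm, e = 2 mm; θ ← 0°
rotate_crank_by(+52°): θ ← 0° +52° = 52°
rotate_crank_by(+29°): θ ← 52° +29° = 81°
rotate_crank_by(+9°): θ ← 81° +9° = 90°
rotate_crank_by(-26°): θ ← 90° -26° = 64°
rotate_crank_by(+14°): θ ← 64° +14° = 78°
rotate_crank_by(-84°): θ ← 78° -84° = -6°
rotate_crank_by(-83°): θ ← -6° -83° = -89°
rotate_crank_by(+74°): θ ← -89° +74° = -15°
crank pin P = (r cos θ, r sin θ) = (36.705181, -9.835124)
h = r sin θ − e = -9.835124 − 2 = -11.835124
sin φ = h / L = -11.835124 / 291 = -0.04067053
φ = arcsin(-0.04067053) = -2.330893°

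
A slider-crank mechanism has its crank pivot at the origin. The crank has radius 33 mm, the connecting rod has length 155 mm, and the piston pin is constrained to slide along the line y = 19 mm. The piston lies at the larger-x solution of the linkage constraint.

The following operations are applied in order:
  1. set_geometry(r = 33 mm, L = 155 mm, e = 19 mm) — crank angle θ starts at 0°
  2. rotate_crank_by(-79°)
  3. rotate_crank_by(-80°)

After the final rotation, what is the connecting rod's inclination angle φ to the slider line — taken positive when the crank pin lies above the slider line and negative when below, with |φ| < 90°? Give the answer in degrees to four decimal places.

set_geometry: r = 33 mm, L = 155 mm, e = 19 mm; θ ← 0°
rotate_crank_by(-79°): θ ← 0° -79° = -79°
rotate_crank_by(-80°): θ ← -79° -80° = -159°
crank pin P = (r cos θ, r sin θ) = (-30.808154, -11.826142)
h = r sin θ − e = -11.826142 − 19 = -30.826142
sin φ = h / L = -30.826142 / 155 = -0.19887834
φ = arcsin(-0.19887834) = -11.471375°

-11.4714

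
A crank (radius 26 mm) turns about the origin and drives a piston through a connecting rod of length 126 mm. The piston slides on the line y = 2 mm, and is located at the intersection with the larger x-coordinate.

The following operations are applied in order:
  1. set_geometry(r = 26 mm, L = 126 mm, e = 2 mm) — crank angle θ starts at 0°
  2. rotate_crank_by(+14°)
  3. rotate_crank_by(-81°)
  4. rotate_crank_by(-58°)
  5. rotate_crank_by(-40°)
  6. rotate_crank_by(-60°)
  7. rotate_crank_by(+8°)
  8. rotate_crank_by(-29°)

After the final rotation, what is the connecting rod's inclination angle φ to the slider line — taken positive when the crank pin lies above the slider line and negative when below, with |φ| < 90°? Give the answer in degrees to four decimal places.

9.9411

set_geometry: r = 26 mm, L = 126 mm, e = 2 mm; θ ← 0°
rotate_crank_by(+14°): θ ← 0° +14° = 14°
rotate_crank_by(-81°): θ ← 14° -81° = -67°
rotate_crank_by(-58°): θ ← -67° -58° = -125°
rotate_crank_by(-40°): θ ← -125° -40° = -165°
rotate_crank_by(-60°): θ ← -165° -60° = -225°
rotate_crank_by(+8°): θ ← -225° +8° = -217°
rotate_crank_by(-29°): θ ← -217° -29° = -246°
crank pin P = (r cos θ, r sin θ) = (-10.575153, 23.752182)
h = r sin θ − e = 23.752182 − 2 = 21.752182
sin φ = h / L = 21.752182 / 126 = 0.17263636
φ = arcsin(0.17263636) = 9.941138°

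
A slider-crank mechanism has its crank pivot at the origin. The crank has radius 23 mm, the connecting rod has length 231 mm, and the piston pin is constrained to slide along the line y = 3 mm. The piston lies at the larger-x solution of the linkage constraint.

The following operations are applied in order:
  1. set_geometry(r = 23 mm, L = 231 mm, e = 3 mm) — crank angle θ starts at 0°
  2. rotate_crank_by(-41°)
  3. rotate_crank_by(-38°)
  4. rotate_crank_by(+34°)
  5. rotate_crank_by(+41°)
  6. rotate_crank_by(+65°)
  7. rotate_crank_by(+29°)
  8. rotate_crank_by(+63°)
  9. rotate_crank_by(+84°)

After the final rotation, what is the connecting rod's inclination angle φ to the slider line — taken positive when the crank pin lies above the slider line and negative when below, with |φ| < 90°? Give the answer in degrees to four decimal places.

-5.5371

set_geometry: r = 23 mm, L = 231 mm, e = 3 mm; θ ← 0°
rotate_crank_by(-41°): θ ← 0° -41° = -41°
rotate_crank_by(-38°): θ ← -41° -38° = -79°
rotate_crank_by(+34°): θ ← -79° +34° = -45°
rotate_crank_by(+41°): θ ← -45° +41° = -4°
rotate_crank_by(+65°): θ ← -4° +65° = 61°
rotate_crank_by(+29°): θ ← 61° +29° = 90°
rotate_crank_by(+63°): θ ← 90° +63° = 153°
rotate_crank_by(+84°): θ ← 153° +84° = 237°
crank pin P = (r cos θ, r sin θ) = (-12.526698, -19.289423)
h = r sin θ − e = -19.289423 − 3 = -22.289423
sin φ = h / L = -22.289423 / 231 = -0.09649101
φ = arcsin(-0.09649101) = -5.537143°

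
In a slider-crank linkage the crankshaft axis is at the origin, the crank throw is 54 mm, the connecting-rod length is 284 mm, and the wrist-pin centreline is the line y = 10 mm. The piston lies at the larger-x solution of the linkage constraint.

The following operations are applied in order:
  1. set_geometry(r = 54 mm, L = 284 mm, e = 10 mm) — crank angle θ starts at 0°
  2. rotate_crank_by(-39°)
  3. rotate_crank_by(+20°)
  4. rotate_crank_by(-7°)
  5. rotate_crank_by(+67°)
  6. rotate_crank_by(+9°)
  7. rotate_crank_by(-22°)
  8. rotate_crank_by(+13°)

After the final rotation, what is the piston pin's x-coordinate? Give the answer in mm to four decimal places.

323.6137

set_geometry: r = 54 mm, L = 284 mm, e = 10 mm; θ ← 0°
rotate_crank_by(-39°): θ ← 0° -39° = -39°
rotate_crank_by(+20°): θ ← -39° +20° = -19°
rotate_crank_by(-7°): θ ← -19° -7° = -26°
rotate_crank_by(+67°): θ ← -26° +67° = 41°
rotate_crank_by(+9°): θ ← 41° +9° = 50°
rotate_crank_by(-22°): θ ← 50° -22° = 28°
rotate_crank_by(+13°): θ ← 28° +13° = 41°
crank pin P = (r cos θ, r sin θ) = (40.754317, 35.427188)
h = r sin θ − e = 35.427188 − 10 = 25.427188
x = r cos θ + √(L² − h²) = 40.754317 + √(80656.0 − 646.5419) = 40.754317 + 282.859432 = 323.613749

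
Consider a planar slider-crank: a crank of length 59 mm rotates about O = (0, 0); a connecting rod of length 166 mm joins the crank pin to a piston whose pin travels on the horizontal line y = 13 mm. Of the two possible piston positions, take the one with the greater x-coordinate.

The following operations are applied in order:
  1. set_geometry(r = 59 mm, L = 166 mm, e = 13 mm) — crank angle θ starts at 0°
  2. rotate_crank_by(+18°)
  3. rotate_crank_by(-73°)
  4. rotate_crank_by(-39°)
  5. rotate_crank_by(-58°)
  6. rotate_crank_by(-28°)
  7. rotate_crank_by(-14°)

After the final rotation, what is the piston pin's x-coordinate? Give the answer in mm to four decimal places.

108.7477

set_geometry: r = 59 mm, L = 166 mm, e = 13 mm; θ ← 0°
rotate_crank_by(+18°): θ ← 0° +18° = 18°
rotate_crank_by(-73°): θ ← 18° -73° = -55°
rotate_crank_by(-39°): θ ← -55° -39° = -94°
rotate_crank_by(-58°): θ ← -94° -58° = -152°
rotate_crank_by(-28°): θ ← -152° -28° = -180°
rotate_crank_by(-14°): θ ← -180° -14° = -194°
crank pin P = (r cos θ, r sin θ) = (-57.247448, 14.273392)
h = r sin θ − e = 14.273392 − 13 = 1.273392
x = r cos θ + √(L² − h²) = -57.247448 + √(27556.0 − 1.6215) = -57.247448 + 165.995116 = 108.747668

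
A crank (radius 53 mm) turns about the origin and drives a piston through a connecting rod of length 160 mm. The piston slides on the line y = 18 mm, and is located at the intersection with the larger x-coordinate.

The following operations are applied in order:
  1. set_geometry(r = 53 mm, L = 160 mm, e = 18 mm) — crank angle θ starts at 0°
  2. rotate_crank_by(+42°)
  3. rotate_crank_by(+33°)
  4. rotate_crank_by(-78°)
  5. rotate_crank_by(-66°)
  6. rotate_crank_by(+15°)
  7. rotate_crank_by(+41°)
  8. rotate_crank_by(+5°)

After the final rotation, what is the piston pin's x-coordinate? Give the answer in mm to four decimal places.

210.4590

set_geometry: r = 53 mm, L = 160 mm, e = 18 mm; θ ← 0°
rotate_crank_by(+42°): θ ← 0° +42° = 42°
rotate_crank_by(+33°): θ ← 42° +33° = 75°
rotate_crank_by(-78°): θ ← 75° -78° = -3°
rotate_crank_by(-66°): θ ← -3° -66° = -69°
rotate_crank_by(+15°): θ ← -69° +15° = -54°
rotate_crank_by(+41°): θ ← -54° +41° = -13°
rotate_crank_by(+5°): θ ← -13° +5° = -8°
crank pin P = (r cos θ, r sin θ) = (52.484208, -7.376174)
h = r sin θ − e = -7.376174 − 18 = -25.376174
x = r cos θ + √(L² − h²) = 52.484208 + √(25600.0 − 643.9502) = 52.484208 + 157.974839 = 210.459047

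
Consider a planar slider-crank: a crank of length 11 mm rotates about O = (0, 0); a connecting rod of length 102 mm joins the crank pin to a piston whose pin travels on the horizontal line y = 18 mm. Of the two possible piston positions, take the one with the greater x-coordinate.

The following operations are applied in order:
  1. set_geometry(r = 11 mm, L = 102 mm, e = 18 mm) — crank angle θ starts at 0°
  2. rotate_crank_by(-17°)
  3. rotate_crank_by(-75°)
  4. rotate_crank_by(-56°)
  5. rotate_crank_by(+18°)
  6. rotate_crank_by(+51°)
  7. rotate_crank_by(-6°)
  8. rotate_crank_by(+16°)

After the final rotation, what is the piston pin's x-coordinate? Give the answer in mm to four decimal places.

set_geometry: r = 11 mm, L = 102 mm, e = 18 mm; θ ← 0°
rotate_crank_by(-17°): θ ← 0° -17° = -17°
rotate_crank_by(-75°): θ ← -17° -75° = -92°
rotate_crank_by(-56°): θ ← -92° -56° = -148°
rotate_crank_by(+18°): θ ← -148° +18° = -130°
rotate_crank_by(+51°): θ ← -130° +51° = -79°
rotate_crank_by(-6°): θ ← -79° -6° = -85°
rotate_crank_by(+16°): θ ← -85° +16° = -69°
crank pin P = (r cos θ, r sin θ) = (3.942047, -10.269385)
h = r sin θ − e = -10.269385 − 18 = -28.269385
x = r cos θ + √(L² − h²) = 3.942047 + √(10404.0 − 799.1581) = 3.942047 + 98.004295 = 101.946343

101.9463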